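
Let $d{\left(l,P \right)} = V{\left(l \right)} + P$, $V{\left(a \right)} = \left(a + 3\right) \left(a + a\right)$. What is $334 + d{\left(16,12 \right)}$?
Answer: $954$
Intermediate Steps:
$V{\left(a \right)} = 2 a \left(3 + a\right)$ ($V{\left(a \right)} = \left(3 + a\right) 2 a = 2 a \left(3 + a\right)$)
$d{\left(l,P \right)} = P + 2 l \left(3 + l\right)$ ($d{\left(l,P \right)} = 2 l \left(3 + l\right) + P = P + 2 l \left(3 + l\right)$)
$334 + d{\left(16,12 \right)} = 334 + \left(12 + 2 \cdot 16 \left(3 + 16\right)\right) = 334 + \left(12 + 2 \cdot 16 \cdot 19\right) = 334 + \left(12 + 608\right) = 334 + 620 = 954$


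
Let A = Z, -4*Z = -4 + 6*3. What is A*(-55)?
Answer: 385/2 ≈ 192.50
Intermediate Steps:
Z = -7/2 (Z = -(-4 + 6*3)/4 = -(-4 + 18)/4 = -1/4*14 = -7/2 ≈ -3.5000)
A = -7/2 ≈ -3.5000
A*(-55) = -7/2*(-55) = 385/2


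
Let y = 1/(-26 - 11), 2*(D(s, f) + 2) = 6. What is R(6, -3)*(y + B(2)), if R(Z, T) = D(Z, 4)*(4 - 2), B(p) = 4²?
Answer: 1182/37 ≈ 31.946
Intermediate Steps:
B(p) = 16
D(s, f) = 1 (D(s, f) = -2 + (½)*6 = -2 + 3 = 1)
R(Z, T) = 2 (R(Z, T) = 1*(4 - 2) = 1*2 = 2)
y = -1/37 (y = 1/(-37) = -1/37 ≈ -0.027027)
R(6, -3)*(y + B(2)) = 2*(-1/37 + 16) = 2*(591/37) = 1182/37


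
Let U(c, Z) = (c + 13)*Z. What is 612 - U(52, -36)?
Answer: 2952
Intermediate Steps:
U(c, Z) = Z*(13 + c) (U(c, Z) = (13 + c)*Z = Z*(13 + c))
612 - U(52, -36) = 612 - (-36)*(13 + 52) = 612 - (-36)*65 = 612 - 1*(-2340) = 612 + 2340 = 2952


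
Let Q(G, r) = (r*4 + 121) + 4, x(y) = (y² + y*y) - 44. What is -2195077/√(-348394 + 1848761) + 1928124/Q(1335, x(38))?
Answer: 1928124/11501 - 2195077*√1500367/1500367 ≈ -1624.4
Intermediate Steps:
x(y) = -44 + 2*y² (x(y) = (y² + y²) - 44 = 2*y² - 44 = -44 + 2*y²)
Q(G, r) = 125 + 4*r (Q(G, r) = (4*r + 121) + 4 = (121 + 4*r) + 4 = 125 + 4*r)
-2195077/√(-348394 + 1848761) + 1928124/Q(1335, x(38)) = -2195077/√(-348394 + 1848761) + 1928124/(125 + 4*(-44 + 2*38²)) = -2195077*√1500367/1500367 + 1928124/(125 + 4*(-44 + 2*1444)) = -2195077*√1500367/1500367 + 1928124/(125 + 4*(-44 + 2888)) = -2195077*√1500367/1500367 + 1928124/(125 + 4*2844) = -2195077*√1500367/1500367 + 1928124/(125 + 11376) = -2195077*√1500367/1500367 + 1928124/11501 = 1928124/11501 - 2195077*√1500367/1500367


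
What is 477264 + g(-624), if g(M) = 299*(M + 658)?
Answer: 487430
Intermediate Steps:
g(M) = 196742 + 299*M (g(M) = 299*(658 + M) = 196742 + 299*M)
477264 + g(-624) = 477264 + (196742 + 299*(-624)) = 477264 + (196742 - 186576) = 477264 + 10166 = 487430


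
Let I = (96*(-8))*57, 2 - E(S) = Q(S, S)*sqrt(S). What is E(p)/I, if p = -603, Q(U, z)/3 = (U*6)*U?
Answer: -1/21888 + 1090827*I*sqrt(67)/2432 ≈ -4.5687e-5 + 3671.4*I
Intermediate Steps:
Q(U, z) = 18*U**2 (Q(U, z) = 3*((U*6)*U) = 3*((6*U)*U) = 3*(6*U**2) = 18*U**2)
E(S) = 2 - 18*S**(5/2) (E(S) = 2 - 18*S**2*sqrt(S) = 2 - 18*S**(5/2))
I = -43776 (I = -768*57 = -43776)
E(p)/I = (2 - 19634886*I*sqrt(67))/(-43776) = (2 - 19634886*I*sqrt(67))*(-1/43776) = -1/21888 + 1090827*I*sqrt(67)/2432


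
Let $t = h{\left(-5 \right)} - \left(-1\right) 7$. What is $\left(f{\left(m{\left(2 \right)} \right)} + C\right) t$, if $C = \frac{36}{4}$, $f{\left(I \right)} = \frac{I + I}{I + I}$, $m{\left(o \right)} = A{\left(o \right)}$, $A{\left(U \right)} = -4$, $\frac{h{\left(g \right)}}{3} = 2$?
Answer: $130$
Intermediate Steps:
$h{\left(g \right)} = 6$ ($h{\left(g \right)} = 3 \cdot 2 = 6$)
$m{\left(o \right)} = -4$
$f{\left(I \right)} = 1$ ($f{\left(I \right)} = \frac{2 I}{2 I} = 2 I \frac{1}{2 I} = 1$)
$C = 9$ ($C = 36 \cdot \frac{1}{4} = 9$)
$t = 13$ ($t = 6 - \left(-1\right) 7 = 6 - -7 = 6 + 7 = 13$)
$\left(f{\left(m{\left(2 \right)} \right)} + C\right) t = \left(1 + 9\right) 13 = 10 \cdot 13 = 130$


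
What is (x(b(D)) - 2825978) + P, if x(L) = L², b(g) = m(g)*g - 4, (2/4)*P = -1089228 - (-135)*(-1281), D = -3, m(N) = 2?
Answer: -5350204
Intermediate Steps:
P = -2524326 (P = 2*(-1089228 - (-135)*(-1281)) = 2*(-1089228 - 1*172935) = 2*(-1089228 - 172935) = 2*(-1262163) = -2524326)
b(g) = -4 + 2*g (b(g) = 2*g - 4 = -4 + 2*g)
(x(b(D)) - 2825978) + P = ((-4 + 2*(-3))² - 2825978) - 2524326 = ((-4 - 6)² - 2825978) - 2524326 = ((-10)² - 2825978) - 2524326 = (100 - 2825978) - 2524326 = -2825878 - 2524326 = -5350204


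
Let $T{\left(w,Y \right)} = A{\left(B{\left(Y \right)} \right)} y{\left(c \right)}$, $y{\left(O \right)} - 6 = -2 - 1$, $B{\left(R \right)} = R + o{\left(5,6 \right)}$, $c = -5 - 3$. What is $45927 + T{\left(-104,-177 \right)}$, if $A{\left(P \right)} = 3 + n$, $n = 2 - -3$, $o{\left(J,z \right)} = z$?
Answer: $45951$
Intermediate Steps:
$n = 5$ ($n = 2 + 3 = 5$)
$c = -8$
$B{\left(R \right)} = 6 + R$ ($B{\left(R \right)} = R + 6 = 6 + R$)
$y{\left(O \right)} = 3$ ($y{\left(O \right)} = 6 - 3 = 3$)
$A{\left(P \right)} = 8$ ($A{\left(P \right)} = 3 + 5 = 8$)
$T{\left(w,Y \right)} = 24$ ($T{\left(w,Y \right)} = 8 \cdot 3 = 24$)
$45927 + T{\left(-104,-177 \right)} = 45927 + 24 = 45951$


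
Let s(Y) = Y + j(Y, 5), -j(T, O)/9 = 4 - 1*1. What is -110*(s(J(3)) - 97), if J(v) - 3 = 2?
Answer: 13090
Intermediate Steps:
j(T, O) = -27 (j(T, O) = -9*(4 - 1*1) = -9*(4 - 1) = -9*3 = -27)
J(v) = 5 (J(v) = 3 + 2 = 5)
s(Y) = -27 + Y (s(Y) = Y - 27 = -27 + Y)
-110*(s(J(3)) - 97) = -110*((-27 + 5) - 97) = -110*(-22 - 97) = -110*(-119) = 13090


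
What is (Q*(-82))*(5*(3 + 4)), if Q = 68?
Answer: -195160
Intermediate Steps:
(Q*(-82))*(5*(3 + 4)) = (68*(-82))*(5*(3 + 4)) = -27880*7 = -5576*35 = -195160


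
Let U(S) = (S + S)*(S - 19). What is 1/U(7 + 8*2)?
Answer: 1/184 ≈ 0.0054348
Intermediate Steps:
U(S) = 2*S*(-19 + S) (U(S) = (2*S)*(-19 + S) = 2*S*(-19 + S))
1/U(7 + 8*2) = 1/(2*(7 + 8*2)*(-19 + (7 + 8*2))) = 1/(2*(7 + 16)*(-19 + (7 + 16))) = 1/(2*23*(-19 + 23)) = 1/(2*23*4) = 1/184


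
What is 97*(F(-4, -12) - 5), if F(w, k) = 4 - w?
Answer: 291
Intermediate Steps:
97*(F(-4, -12) - 5) = 97*((4 - 1*(-4)) - 5) = 97*((4 + 4) - 5) = 97*(8 - 5) = 97*3 = 291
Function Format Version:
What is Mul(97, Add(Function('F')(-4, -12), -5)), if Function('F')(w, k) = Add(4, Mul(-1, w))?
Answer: 291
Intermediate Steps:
Mul(97, Add(Function('F')(-4, -12), -5)) = Mul(97, Add(Add(4, Mul(-1, -4)), -5)) = Mul(97, Add(Add(4, 4), -5)) = Mul(97, Add(8, -5)) = Mul(97, 3) = 291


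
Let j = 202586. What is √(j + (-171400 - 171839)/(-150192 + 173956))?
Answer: √169227467885/914 ≈ 450.08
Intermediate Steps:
√(j + (-171400 - 171839)/(-150192 + 173956)) = √(202586 + (-171400 - 171839)/(-150192 + 173956)) = √(202586 - 343239/23764) = √(202586 - 343239*1/23764) = √(202586 - 26403/1828) = √(370300805/1828) = √169227467885/914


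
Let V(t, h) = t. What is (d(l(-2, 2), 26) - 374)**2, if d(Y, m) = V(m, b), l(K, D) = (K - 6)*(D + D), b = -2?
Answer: 121104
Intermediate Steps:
l(K, D) = 2*D*(-6 + K) (l(K, D) = (-6 + K)*(2*D) = 2*D*(-6 + K))
d(Y, m) = m
(d(l(-2, 2), 26) - 374)**2 = (26 - 374)**2 = (-348)**2 = 121104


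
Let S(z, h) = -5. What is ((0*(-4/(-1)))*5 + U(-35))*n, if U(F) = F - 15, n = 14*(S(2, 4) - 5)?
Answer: 7000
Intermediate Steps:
n = -140 (n = 14*(-5 - 5) = 14*(-10) = -140)
U(F) = -15 + F
((0*(-4/(-1)))*5 + U(-35))*n = ((0*(-4/(-1)))*5 + (-15 - 35))*(-140) = ((0*(-4*(-1)))*5 - 50)*(-140) = ((0*4)*5 - 50)*(-140) = (0*5 - 50)*(-140) = (0 - 50)*(-140) = -50*(-140) = 7000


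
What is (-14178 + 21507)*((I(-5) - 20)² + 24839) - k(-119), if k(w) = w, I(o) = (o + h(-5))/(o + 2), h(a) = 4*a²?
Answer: 604828525/3 ≈ 2.0161e+8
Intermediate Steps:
I(o) = (100 + o)/(2 + o) (I(o) = (o + 4*(-5)²)/(o + 2) = (o + 4*25)/(2 + o) = (o + 100)/(2 + o) = (100 + o)/(2 + o))
(-14178 + 21507)*((I(-5) - 20)² + 24839) - k(-119) = (-14178 + 21507)*(((100 - 5)/(2 - 5) - 20)² + 24839) - 1*(-119) = 7329*((95/(-3) - 20)² + 24839) + 119 = 7329*((-⅓*95 - 20)² + 24839) + 119 = 7329*((-95/3 - 20)² + 24839) + 119 = 7329*((-155/3)² + 24839) + 119 = 7329*(24025/9 + 24839) + 119 = 7329*(247576/9) + 119 = 604828168/3 + 119 = 604828525/3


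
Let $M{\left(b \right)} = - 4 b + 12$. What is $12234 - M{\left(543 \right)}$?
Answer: $14394$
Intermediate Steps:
$M{\left(b \right)} = 12 - 4 b$
$12234 - M{\left(543 \right)} = 12234 - \left(12 - 2172\right) = 12234 - -2160 = 12234 + 2160 = 14394$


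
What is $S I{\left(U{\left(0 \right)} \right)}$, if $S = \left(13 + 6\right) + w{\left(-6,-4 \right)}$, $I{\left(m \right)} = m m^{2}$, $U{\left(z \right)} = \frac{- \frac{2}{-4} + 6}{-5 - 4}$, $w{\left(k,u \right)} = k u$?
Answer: $- \frac{94471}{5832} \approx -16.199$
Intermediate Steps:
$U{\left(z \right)} = - \frac{13}{18}$ ($U{\left(z \right)} = \frac{\left(-2\right) \left(- \frac{1}{4}\right) + 6}{-9} = \left(\frac{1}{2} + 6\right) \left(- \frac{1}{9}\right) = \frac{13}{2} \left(- \frac{1}{9}\right) = - \frac{13}{18}$)
$I{\left(m \right)} = m^{3}$
$S = 43$ ($S = \left(13 + 6\right) - -24 = 19 + 24 = 43$)
$S I{\left(U{\left(0 \right)} \right)} = 43 \left(- \frac{13}{18}\right)^{3} = 43 \left(- \frac{2197}{5832}\right) = - \frac{94471}{5832}$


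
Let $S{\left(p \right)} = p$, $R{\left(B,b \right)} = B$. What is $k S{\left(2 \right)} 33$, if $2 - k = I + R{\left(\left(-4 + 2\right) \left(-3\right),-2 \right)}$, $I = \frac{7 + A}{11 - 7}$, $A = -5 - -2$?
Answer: $-330$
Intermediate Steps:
$A = -3$ ($A = -5 + 2 = -3$)
$I = 1$ ($I = \frac{7 - 3}{11 - 7} = \frac{4}{4} = 4 \cdot \frac{1}{4} = 1$)
$k = -5$ ($k = 2 - \left(1 + \left(-4 + 2\right) \left(-3\right)\right) = 2 - \left(1 - -6\right) = 2 - \left(1 + 6\right) = 2 - 7 = -5$)
$k S{\left(2 \right)} 33 = \left(-5\right) 2 \cdot 33 = \left(-10\right) 33 = -330$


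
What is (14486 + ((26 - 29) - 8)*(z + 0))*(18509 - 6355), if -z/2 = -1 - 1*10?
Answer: 173121576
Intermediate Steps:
z = 22 (z = -2*(-1 - 1*10) = -2*(-1 - 10) = -2*(-11) = 22)
(14486 + ((26 - 29) - 8)*(z + 0))*(18509 - 6355) = (14486 + ((26 - 29) - 8)*(22 + 0))*(18509 - 6355) = (14486 + (-3 - 8)*22)*12154 = (14486 - 11*22)*12154 = (14486 - 242)*12154 = 14244*12154 = 173121576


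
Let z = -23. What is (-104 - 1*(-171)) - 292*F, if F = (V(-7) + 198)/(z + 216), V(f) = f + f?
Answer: -40797/193 ≈ -211.38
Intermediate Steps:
V(f) = 2*f
F = 184/193 (F = (2*(-7) + 198)/(-23 + 216) = (-14 + 198)/193 = 184*(1/193) = 184/193 ≈ 0.95337)
(-104 - 1*(-171)) - 292*F = (-104 - 1*(-171)) - 292*184/193 = (-104 + 171) - 53728/193 = 67 - 53728/193 = -40797/193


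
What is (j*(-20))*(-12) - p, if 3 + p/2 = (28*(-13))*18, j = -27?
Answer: 6630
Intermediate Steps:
p = -13110 (p = -6 + 2*((28*(-13))*18) = -6 + 2*(-364*18) = -6 + 2*(-6552) = -6 - 13104 = -13110)
(j*(-20))*(-12) - p = -27*(-20)*(-12) - 1*(-13110) = 540*(-12) + 13110 = -6480 + 13110 = 6630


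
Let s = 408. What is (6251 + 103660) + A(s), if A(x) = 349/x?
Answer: 44844037/408 ≈ 1.0991e+5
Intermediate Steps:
(6251 + 103660) + A(s) = (6251 + 103660) + 349/408 = 109911 + 349*(1/408) = 109911 + 349/408 = 44844037/408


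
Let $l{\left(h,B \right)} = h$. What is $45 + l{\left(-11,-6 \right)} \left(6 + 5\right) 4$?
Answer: $-439$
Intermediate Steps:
$45 + l{\left(-11,-6 \right)} \left(6 + 5\right) 4 = 45 - 11 \left(6 + 5\right) 4 = 45 - 11 \cdot 11 \cdot 4 = 45 - 484 = -439$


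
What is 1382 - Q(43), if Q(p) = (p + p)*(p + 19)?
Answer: -3950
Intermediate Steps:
Q(p) = 2*p*(19 + p) (Q(p) = (2*p)*(19 + p) = 2*p*(19 + p))
1382 - Q(43) = 1382 - 2*43*(19 + 43) = 1382 - 2*43*62 = 1382 - 1*5332 = 1382 - 5332 = -3950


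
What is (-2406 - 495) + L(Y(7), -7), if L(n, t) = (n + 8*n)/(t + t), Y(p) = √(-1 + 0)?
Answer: -2901 - 9*I/14 ≈ -2901.0 - 0.64286*I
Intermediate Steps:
Y(p) = I (Y(p) = √(-1) = I)
L(n, t) = 9*n/(2*t) (L(n, t) = (9*n)/((2*t)) = (9*n)*(1/(2*t)) = 9*n/(2*t))
(-2406 - 495) + L(Y(7), -7) = (-2406 - 495) + (9/2)*I/(-7) = -2901 + (9/2)*I*(-⅐) = -2901 - 9*I/14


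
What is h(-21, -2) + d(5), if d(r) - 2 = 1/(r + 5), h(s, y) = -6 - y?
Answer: -19/10 ≈ -1.9000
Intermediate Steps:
d(r) = 2 + 1/(5 + r) (d(r) = 2 + 1/(r + 5) = 2 + 1/(5 + r))
h(-21, -2) + d(5) = (-6 - 1*(-2)) + (11 + 2*5)/(5 + 5) = (-6 + 2) + (11 + 10)/10 = -4 + (⅒)*21 = -4 + 21/10 = -19/10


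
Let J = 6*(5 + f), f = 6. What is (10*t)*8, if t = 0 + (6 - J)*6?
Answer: -28800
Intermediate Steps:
J = 66 (J = 6*(5 + 6) = 6*11 = 66)
t = -360 (t = 0 + (6 - 1*66)*6 = 0 + (6 - 66)*6 = 0 - 60*6 = 0 - 360 = -360)
(10*t)*8 = (10*(-360))*8 = -3600*8 = -28800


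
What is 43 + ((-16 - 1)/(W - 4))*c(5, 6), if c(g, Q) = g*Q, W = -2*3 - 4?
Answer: 556/7 ≈ 79.429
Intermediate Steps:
W = -10 (W = -6 - 4 = -10)
c(g, Q) = Q*g
43 + ((-16 - 1)/(W - 4))*c(5, 6) = 43 + ((-16 - 1)/(-10 - 4))*(6*5) = 43 - 17/(-14)*30 = 43 - 17*(-1/14)*30 = 43 + (17/14)*30 = 43 + 255/7 = 556/7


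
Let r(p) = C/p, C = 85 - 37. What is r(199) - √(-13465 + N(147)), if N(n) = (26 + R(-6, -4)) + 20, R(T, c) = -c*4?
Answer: 48/199 - I*√13403 ≈ 0.24121 - 115.77*I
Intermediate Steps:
R(T, c) = -4*c
N(n) = 62 (N(n) = (26 - 4*(-4)) + 20 = (26 + 16) + 20 = 42 + 20 = 62)
C = 48
r(p) = 48/p
r(199) - √(-13465 + N(147)) = 48/199 - √(-13465 + 62) = 48*(1/199) - √(-13403) = 48/199 - I*√13403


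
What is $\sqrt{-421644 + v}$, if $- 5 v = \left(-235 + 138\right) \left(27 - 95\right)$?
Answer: $\frac{16 i \sqrt{41305}}{5} \approx 650.36 i$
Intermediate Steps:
$v = - \frac{6596}{5}$ ($v = - \frac{\left(-235 + 138\right) \left(27 - 95\right)}{5} = - \frac{\left(-97\right) \left(27 - 95\right)}{5} = - \frac{\left(-97\right) \left(-68\right)}{5} = \left(- \frac{1}{5}\right) 6596 = - \frac{6596}{5} \approx -1319.2$)
$\sqrt{-421644 + v} = \sqrt{-421644 - \frac{6596}{5}} = \sqrt{- \frac{2114816}{5}} = \frac{16 i \sqrt{41305}}{5}$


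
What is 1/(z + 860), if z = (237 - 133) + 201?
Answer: 1/1165 ≈ 0.00085837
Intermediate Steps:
z = 305 (z = 104 + 201 = 305)
1/(z + 860) = 1/(305 + 860) = 1/1165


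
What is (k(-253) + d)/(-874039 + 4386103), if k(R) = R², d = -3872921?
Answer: -238057/219504 ≈ -1.0845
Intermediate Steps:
(k(-253) + d)/(-874039 + 4386103) = ((-253)² - 3872921)/(-874039 + 4386103) = (64009 - 3872921)/3512064 = -3808912*1/3512064 = -238057/219504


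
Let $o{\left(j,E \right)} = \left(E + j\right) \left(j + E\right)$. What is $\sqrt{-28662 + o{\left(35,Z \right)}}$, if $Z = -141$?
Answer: $i \sqrt{17426} \approx 132.01 i$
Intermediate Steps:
$o{\left(j,E \right)} = \left(E + j\right)^{2}$ ($o{\left(j,E \right)} = \left(E + j\right) \left(E + j\right) = \left(E + j\right)^{2}$)
$\sqrt{-28662 + o{\left(35,Z \right)}} = \sqrt{-28662 + \left(-141 + 35\right)^{2}} = \sqrt{-28662 + \left(-106\right)^{2}} = \sqrt{-28662 + 11236} = \sqrt{-17426} = i \sqrt{17426}$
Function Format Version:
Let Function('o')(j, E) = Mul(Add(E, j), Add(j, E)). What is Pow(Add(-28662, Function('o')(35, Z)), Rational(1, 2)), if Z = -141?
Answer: Mul(I, Pow(17426, Rational(1, 2))) ≈ Mul(132.01, I)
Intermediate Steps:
Function('o')(j, E) = Pow(Add(E, j), 2) (Function('o')(j, E) = Mul(Add(E, j), Add(E, j)) = Pow(Add(E, j), 2))
Pow(Add(-28662, Function('o')(35, Z)), Rational(1, 2)) = Pow(Add(-28662, Pow(Add(-141, 35), 2)), Rational(1, 2)) = Pow(Add(-28662, Pow(-106, 2)), Rational(1, 2)) = Pow(Add(-28662, 11236), Rational(1, 2)) = Pow(-17426, Rational(1, 2)) = Mul(I, Pow(17426, Rational(1, 2)))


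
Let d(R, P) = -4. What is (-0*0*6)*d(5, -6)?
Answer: 0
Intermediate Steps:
(-0*0*6)*d(5, -6) = -0*0*6*(-4) = -0*6*(-4) = -1*0*(-4) = 0*(-4) = 0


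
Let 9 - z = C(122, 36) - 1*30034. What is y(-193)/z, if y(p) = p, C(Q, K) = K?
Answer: -193/30007 ≈ -0.0064318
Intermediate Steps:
z = 30007 (z = 9 - (36 - 1*30034) = 9 - (36 - 30034) = 9 - 1*(-29998) = 9 + 29998 = 30007)
y(-193)/z = -193/30007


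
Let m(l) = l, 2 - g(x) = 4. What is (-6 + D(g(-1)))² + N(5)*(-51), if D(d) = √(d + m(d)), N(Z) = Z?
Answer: -223 - 24*I ≈ -223.0 - 24.0*I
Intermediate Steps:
g(x) = -2 (g(x) = 2 - 1*4 = 2 - 4 = -2)
D(d) = √2*√d (D(d) = √(d + d) = √(2*d) = √2*√d)
(-6 + D(g(-1)))² + N(5)*(-51) = (-6 + √2*√(-2))² + 5*(-51) = (-6 + √2*(I*√2))² - 255 = (-6 + 2*I)² - 255 = -255 + (-6 + 2*I)²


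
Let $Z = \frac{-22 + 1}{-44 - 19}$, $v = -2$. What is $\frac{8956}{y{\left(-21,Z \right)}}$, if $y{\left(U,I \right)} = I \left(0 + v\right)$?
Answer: $-13434$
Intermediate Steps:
$Z = \frac{1}{3}$ ($Z = - \frac{21}{-63} = \left(-21\right) \left(- \frac{1}{63}\right) = \frac{1}{3} \approx 0.33333$)
$y{\left(U,I \right)} = - 2 I$ ($y{\left(U,I \right)} = I \left(0 - 2\right) = I \left(-2\right) = - 2 I$)
$\frac{8956}{y{\left(-21,Z \right)}} = \frac{8956}{\left(-2\right) \frac{1}{3}} = \frac{8956}{- \frac{2}{3}} = 8956 \left(- \frac{3}{2}\right) = -13434$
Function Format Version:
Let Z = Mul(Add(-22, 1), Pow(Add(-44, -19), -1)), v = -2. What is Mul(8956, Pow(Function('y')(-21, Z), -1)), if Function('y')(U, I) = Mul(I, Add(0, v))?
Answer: -13434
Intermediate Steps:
Z = Rational(1, 3) (Z = Mul(-21, Pow(-63, -1)) = Mul(-21, Rational(-1, 63)) = Rational(1, 3) ≈ 0.33333)
Function('y')(U, I) = Mul(-2, I) (Function('y')(U, I) = Mul(I, Add(0, -2)) = Mul(I, -2) = Mul(-2, I))
Mul(8956, Pow(Function('y')(-21, Z), -1)) = Mul(8956, Pow(Mul(-2, Rational(1, 3)), -1)) = Mul(8956, Pow(Rational(-2, 3), -1)) = Mul(8956, Rational(-3, 2)) = -13434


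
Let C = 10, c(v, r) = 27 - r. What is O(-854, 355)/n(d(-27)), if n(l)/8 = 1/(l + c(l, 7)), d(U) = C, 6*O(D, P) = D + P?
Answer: -2495/8 ≈ -311.88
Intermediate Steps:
O(D, P) = D/6 + P/6 (O(D, P) = (D + P)/6 = D/6 + P/6)
d(U) = 10
n(l) = 8/(20 + l) (n(l) = 8/(l + (27 - 1*7)) = 8/(l + (27 - 7)) = 8/(l + 20) = 8/(20 + l))
O(-854, 355)/n(d(-27)) = ((1/6)*(-854) + (1/6)*355)/((8/(20 + 10))) = (-427/3 + 355/6)/((8/30)) = -499/(6*(8*(1/30))) = -499/(6*4/15) = -499/6*15/4 = -2495/8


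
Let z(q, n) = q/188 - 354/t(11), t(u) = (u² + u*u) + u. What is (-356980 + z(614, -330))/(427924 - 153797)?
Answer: -8489653965/6519288314 ≈ -1.3022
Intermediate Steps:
t(u) = u + 2*u² (t(u) = (u² + u²) + u = 2*u² + u = u + 2*u²)
z(q, n) = -354/253 + q/188 (z(q, n) = q/188 - 354*1/(11*(1 + 2*11)) = q*(1/188) - 354*1/(11*(1 + 22)) = q/188 - 354/(11*23) = q/188 - 354/253 = -354/253 + q/188)
(-356980 + z(614, -330))/(427924 - 153797) = (-356980 + (-354/253 + (1/188)*614))/(427924 - 153797) = (-356980 + (-354/253 + 307/94))/274127 = (-356980 + 44395/23782)*(1/274127) = -8489653965/23782*1/274127 = -8489653965/6519288314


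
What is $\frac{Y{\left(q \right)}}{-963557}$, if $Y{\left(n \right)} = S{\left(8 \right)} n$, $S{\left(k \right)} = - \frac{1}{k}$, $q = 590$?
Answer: $\frac{295}{3854228} \approx 7.6539 \cdot 10^{-5}$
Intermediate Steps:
$Y{\left(n \right)} = - \frac{n}{8}$ ($Y{\left(n \right)} = - \frac{1}{8} n = \left(-1\right) \frac{1}{8} n = - \frac{n}{8}$)
$\frac{Y{\left(q \right)}}{-963557} = \frac{\left(- \frac{1}{8}\right) 590}{-963557} = \left(- \frac{295}{4}\right) \left(- \frac{1}{963557}\right) = \frac{295}{3854228}$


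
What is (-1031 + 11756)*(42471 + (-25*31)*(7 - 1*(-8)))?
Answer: 330823350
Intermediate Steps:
(-1031 + 11756)*(42471 + (-25*31)*(7 - 1*(-8))) = 10725*(42471 - 775*(7 + 8)) = 10725*(42471 - 775*15) = 10725*(42471 - 11625) = 10725*30846 = 330823350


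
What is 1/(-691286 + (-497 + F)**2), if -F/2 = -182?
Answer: -1/673597 ≈ -1.4846e-6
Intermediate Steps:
F = 364 (F = -2*(-182) = 364)
1/(-691286 + (-497 + F)**2) = 1/(-691286 + (-497 + 364)**2) = 1/(-691286 + (-133)**2) = 1/(-691286 + 17689) = 1/(-673597) = -1/673597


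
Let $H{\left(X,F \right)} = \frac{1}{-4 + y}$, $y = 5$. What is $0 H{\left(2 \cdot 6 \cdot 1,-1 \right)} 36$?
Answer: $0$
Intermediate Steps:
$H{\left(X,F \right)} = 1$ ($H{\left(X,F \right)} = \frac{1}{-4 + 5} = 1^{-1} = 1$)
$0 H{\left(2 \cdot 6 \cdot 1,-1 \right)} 36 = 0 \cdot 1 \cdot 36 = 0 \cdot 36 = 0$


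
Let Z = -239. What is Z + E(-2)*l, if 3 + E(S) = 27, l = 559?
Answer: 13177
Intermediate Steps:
E(S) = 24 (E(S) = -3 + 27 = 24)
Z + E(-2)*l = -239 + 24*559 = -239 + 13416 = 13177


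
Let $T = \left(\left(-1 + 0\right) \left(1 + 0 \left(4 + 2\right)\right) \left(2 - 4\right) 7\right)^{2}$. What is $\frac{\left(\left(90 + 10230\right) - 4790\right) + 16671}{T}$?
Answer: $\frac{22201}{196} \approx 113.27$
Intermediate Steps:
$T = 196$ ($T = \left(- (1 + 0 \cdot 6) \left(-2\right) 7\right)^{2} = \left(- (1 + 0) \left(-2\right) 7\right)^{2} = \left(\left(-1\right) 1 \left(-2\right) 7\right)^{2} = \left(\left(-1\right) \left(-2\right) 7\right)^{2} = \left(2 \cdot 7\right)^{2} = 14^{2} = 196$)
$\frac{\left(\left(90 + 10230\right) - 4790\right) + 16671}{T} = \frac{\left(\left(90 + 10230\right) - 4790\right) + 16671}{196} = \left(\left(10320 - 4790\right) + 16671\right) \frac{1}{196} = \left(5530 + 16671\right) \frac{1}{196} = 22201 \cdot \frac{1}{196} = \frac{22201}{196}$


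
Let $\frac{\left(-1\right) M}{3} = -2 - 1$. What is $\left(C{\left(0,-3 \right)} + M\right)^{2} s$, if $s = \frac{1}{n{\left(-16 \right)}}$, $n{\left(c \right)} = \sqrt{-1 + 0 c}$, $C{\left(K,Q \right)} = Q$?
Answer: $- 36 i \approx - 36.0 i$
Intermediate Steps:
$M = 9$ ($M = - 3 \left(-2 - 1\right) = \left(-3\right) \left(-3\right) = 9$)
$n{\left(c \right)} = i$ ($n{\left(c \right)} = \sqrt{-1 + 0} = \sqrt{-1} = i$)
$s = - i$ ($s = \frac{1}{i} = - i \approx - 1.0 i$)
$\left(C{\left(0,-3 \right)} + M\right)^{2} s = \left(-3 + 9\right)^{2} \left(- i\right) = 6^{2} \left(- i\right) = 36 \left(- i\right) = - 36 i$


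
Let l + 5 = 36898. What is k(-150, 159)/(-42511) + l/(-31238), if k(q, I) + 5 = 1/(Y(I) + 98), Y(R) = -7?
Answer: -142706425341/120844234238 ≈ -1.1809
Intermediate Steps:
l = 36893 (l = -5 + 36898 = 36893)
k(q, I) = -454/91 (k(q, I) = -5 + 1/(-7 + 98) = -5 + 1/91 = -454/91)
k(-150, 159)/(-42511) + l/(-31238) = -454/91/(-42511) + 36893/(-31238) = -454/91*(-1/42511) + 36893*(-1/31238) = 454/3868501 - 36893/31238 = -142706425341/120844234238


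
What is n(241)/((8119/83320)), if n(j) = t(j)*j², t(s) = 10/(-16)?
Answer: -3024568075/8119 ≈ -3.7253e+5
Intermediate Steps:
t(s) = -5/8 (t(s) = 10*(-1/16) = -5/8)
n(j) = -5*j²/8
n(241)/((8119/83320)) = (-5/8*241²)/((8119/83320)) = (-5/8*58081)/((8119*(1/83320))) = -290405/(8*8119/83320) = -290405/8*83320/8119 = -3024568075/8119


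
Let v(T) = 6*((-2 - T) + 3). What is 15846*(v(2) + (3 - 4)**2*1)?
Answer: -79230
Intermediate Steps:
v(T) = 6 - 6*T (v(T) = 6*(1 - T) = 6 - 6*T)
15846*(v(2) + (3 - 4)**2*1) = 15846*((6 - 6*2) + (3 - 4)**2*1) = 15846*((6 - 12) + (-1)**2*1) = 15846*(-6 + 1*1) = 15846*(-6 + 1) = 15846*(-5) = -79230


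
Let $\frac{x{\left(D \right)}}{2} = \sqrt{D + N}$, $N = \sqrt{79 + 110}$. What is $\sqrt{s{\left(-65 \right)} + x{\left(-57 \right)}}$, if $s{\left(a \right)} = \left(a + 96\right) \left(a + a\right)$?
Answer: $\sqrt{-4030 + 2 \sqrt{3} \sqrt{-19 + \sqrt{21}}} \approx 0.1036 + 63.482 i$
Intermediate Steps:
$N = 3 \sqrt{21}$ ($N = \sqrt{189} = 3 \sqrt{21} \approx 13.748$)
$x{\left(D \right)} = 2 \sqrt{D + 3 \sqrt{21}}$
$s{\left(a \right)} = 2 a \left(96 + a\right)$ ($s{\left(a \right)} = \left(96 + a\right) 2 a = 2 a \left(96 + a\right)$)
$\sqrt{s{\left(-65 \right)} + x{\left(-57 \right)}} = \sqrt{2 \left(-65\right) \left(96 - 65\right) + 2 \sqrt{-57 + 3 \sqrt{21}}} = \sqrt{2 \left(-65\right) 31 + 2 \sqrt{-57 + 3 \sqrt{21}}} = \sqrt{-4030 + 2 \sqrt{-57 + 3 \sqrt{21}}}$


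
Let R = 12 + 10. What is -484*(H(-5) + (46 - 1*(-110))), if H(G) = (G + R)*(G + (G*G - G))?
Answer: -281204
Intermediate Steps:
R = 22
H(G) = G**2*(22 + G) (H(G) = (G + 22)*(G + (G*G - G)) = (22 + G)*(G + (G**2 - G)) = (22 + G)*G**2 = G**2*(22 + G))
-484*(H(-5) + (46 - 1*(-110))) = -484*((-5)**2*(22 - 5) + (46 - 1*(-110))) = -484*(25*17 + (46 + 110)) = -484*(425 + 156) = -484*581 = -281204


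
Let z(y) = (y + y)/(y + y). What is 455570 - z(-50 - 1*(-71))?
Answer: 455569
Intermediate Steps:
z(y) = 1 (z(y) = (2*y)/((2*y)) = (2*y)*(1/(2*y)) = 1)
455570 - z(-50 - 1*(-71)) = 455570 - 1*1 = 455570 - 1 = 455569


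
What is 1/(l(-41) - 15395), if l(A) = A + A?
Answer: -1/15477 ≈ -6.4612e-5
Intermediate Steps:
l(A) = 2*A
1/(l(-41) - 15395) = 1/(2*(-41) - 15395) = 1/(-82 - 15395) = 1/(-15477) = -1/15477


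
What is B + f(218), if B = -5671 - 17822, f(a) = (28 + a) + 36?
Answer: -23211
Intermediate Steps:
f(a) = 64 + a
B = -23493
B + f(218) = -23493 + (64 + 218) = -23493 + 282 = -23211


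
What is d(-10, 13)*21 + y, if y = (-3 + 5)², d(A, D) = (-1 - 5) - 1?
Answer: -143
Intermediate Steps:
d(A, D) = -7 (d(A, D) = -6 - 1 = -7)
y = 4 (y = 2² = 4)
d(-10, 13)*21 + y = -7*21 + 4 = -147 + 4 = -143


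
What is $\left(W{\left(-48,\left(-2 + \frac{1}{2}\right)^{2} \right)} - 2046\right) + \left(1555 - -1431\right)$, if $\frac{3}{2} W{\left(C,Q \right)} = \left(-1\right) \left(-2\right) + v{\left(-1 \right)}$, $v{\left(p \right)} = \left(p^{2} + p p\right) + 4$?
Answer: $\frac{2836}{3} \approx 945.33$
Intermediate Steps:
$v{\left(p \right)} = 4 + 2 p^{2}$ ($v{\left(p \right)} = \left(p^{2} + p^{2}\right) + 4 = 2 p^{2} + 4 = 4 + 2 p^{2}$)
$W{\left(C,Q \right)} = \frac{16}{3}$ ($W{\left(C,Q \right)} = \frac{2 \left(\left(-1\right) \left(-2\right) + \left(4 + 2 \left(-1\right)^{2}\right)\right)}{3} = \frac{2 \left(2 + \left(4 + 2 \cdot 1\right)\right)}{3} = \frac{2 \left(2 + \left(4 + 2\right)\right)}{3} = \frac{2 \left(2 + 6\right)}{3} = \frac{2}{3} \cdot 8 = \frac{16}{3}$)
$\left(W{\left(-48,\left(-2 + \frac{1}{2}\right)^{2} \right)} - 2046\right) + \left(1555 - -1431\right) = \left(\frac{16}{3} - 2046\right) + \left(1555 - -1431\right) = - \frac{6122}{3} + \left(1555 + 1431\right) = - \frac{6122}{3} + 2986 = \frac{2836}{3}$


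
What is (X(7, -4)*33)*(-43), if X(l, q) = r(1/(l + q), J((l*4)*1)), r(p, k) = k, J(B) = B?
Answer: -39732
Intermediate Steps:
X(l, q) = 4*l (X(l, q) = (l*4)*1 = (4*l)*1 = 4*l)
(X(7, -4)*33)*(-43) = ((4*7)*33)*(-43) = (28*33)*(-43) = 924*(-43) = -39732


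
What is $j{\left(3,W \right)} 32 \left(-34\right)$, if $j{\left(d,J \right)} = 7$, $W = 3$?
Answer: $-7616$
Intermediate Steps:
$j{\left(3,W \right)} 32 \left(-34\right) = 7 \cdot 32 \left(-34\right) = 224 \left(-34\right) = -7616$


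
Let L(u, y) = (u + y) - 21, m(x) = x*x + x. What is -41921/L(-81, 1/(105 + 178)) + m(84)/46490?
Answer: 55174685917/134193385 ≈ 411.16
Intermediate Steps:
m(x) = x + x² (m(x) = x² + x = x + x²)
L(u, y) = -21 + u + y
-41921/L(-81, 1/(105 + 178)) + m(84)/46490 = -41921/(-21 - 81 + 1/(105 + 178)) + (84*(1 + 84))/46490 = -41921/(-21 - 81 + 1/283) + (84*85)*(1/46490) = -41921/(-21 - 81 + 1/283) + 7140*(1/46490) = -41921/(-28865/283) + 714/4649 = -41921*(-283/28865) + 714/4649 = 11863643/28865 + 714/4649 = 55174685917/134193385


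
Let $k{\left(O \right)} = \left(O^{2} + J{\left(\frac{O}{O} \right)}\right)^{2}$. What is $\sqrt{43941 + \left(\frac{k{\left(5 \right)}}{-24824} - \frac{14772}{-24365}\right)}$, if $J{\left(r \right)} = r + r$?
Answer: $\frac{3 \sqrt{446528819515774241730}}{302418380} \approx 209.62$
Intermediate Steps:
$J{\left(r \right)} = 2 r$
$k{\left(O \right)} = \left(2 + O^{2}\right)^{2}$ ($k{\left(O \right)} = \left(O^{2} + 2 \frac{O}{O}\right)^{2} = \left(O^{2} + 2 \cdot 1\right)^{2} = \left(O^{2} + 2\right)^{2} = \left(2 + O^{2}\right)^{2}$)
$\sqrt{43941 + \left(\frac{k{\left(5 \right)}}{-24824} - \frac{14772}{-24365}\right)} = \sqrt{43941 + \left(\frac{\left(2 + 5^{2}\right)^{2}}{-24824} - \frac{14772}{-24365}\right)} = \sqrt{43941 + \left(\left(2 + 25\right)^{2} \left(- \frac{1}{24824}\right) - - \frac{14772}{24365}\right)} = \sqrt{43941 + \left(27^{2} \left(- \frac{1}{24824}\right) + \frac{14772}{24365}\right)} = \sqrt{43941 + \left(729 \left(- \frac{1}{24824}\right) + \frac{14772}{24365}\right)} = \sqrt{43941 + \left(- \frac{729}{24824} + \frac{14772}{24365}\right)} = \sqrt{43941 + \frac{348938043}{604836760}} = \sqrt{\frac{26577481009203}{604836760}} = \frac{3 \sqrt{446528819515774241730}}{302418380}$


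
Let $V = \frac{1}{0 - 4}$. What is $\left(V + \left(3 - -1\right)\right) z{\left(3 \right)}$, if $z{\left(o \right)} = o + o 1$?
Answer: $\frac{45}{2} \approx 22.5$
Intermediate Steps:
$z{\left(o \right)} = 2 o$ ($z{\left(o \right)} = o + o = 2 o$)
$V = - \frac{1}{4}$ ($V = \frac{1}{-4} = - \frac{1}{4} \approx -0.25$)
$\left(V + \left(3 - -1\right)\right) z{\left(3 \right)} = \left(- \frac{1}{4} + \left(3 - -1\right)\right) 2 \cdot 3 = \left(- \frac{1}{4} + \left(3 + 1\right)\right) 6 = \left(- \frac{1}{4} + 4\right) 6 = \frac{15}{4} \cdot 6 = \frac{45}{2}$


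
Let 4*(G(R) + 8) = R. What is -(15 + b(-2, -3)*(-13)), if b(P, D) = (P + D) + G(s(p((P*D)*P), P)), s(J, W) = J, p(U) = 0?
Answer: -184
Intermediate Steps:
G(R) = -8 + R/4
b(P, D) = -8 + D + P (b(P, D) = (P + D) + (-8 + (¼)*0) = (D + P) + (-8 + 0) = (D + P) - 8 = -8 + D + P)
-(15 + b(-2, -3)*(-13)) = -(15 + (-8 - 3 - 2)*(-13)) = -(15 - 13*(-13)) = -(15 + 169) = -1*184 = -184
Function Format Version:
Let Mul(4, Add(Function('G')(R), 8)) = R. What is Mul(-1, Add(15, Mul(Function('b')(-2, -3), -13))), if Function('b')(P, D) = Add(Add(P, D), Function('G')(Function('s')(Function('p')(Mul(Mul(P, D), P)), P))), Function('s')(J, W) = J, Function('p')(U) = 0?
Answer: -184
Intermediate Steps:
Function('G')(R) = Add(-8, Mul(Rational(1, 4), R))
Function('b')(P, D) = Add(-8, D, P) (Function('b')(P, D) = Add(Add(P, D), Add(-8, Mul(Rational(1, 4), 0))) = Add(Add(D, P), Add(-8, 0)) = Add(Add(D, P), -8) = Add(-8, D, P))
Mul(-1, Add(15, Mul(Function('b')(-2, -3), -13))) = Mul(-1, Add(15, Mul(Add(-8, -3, -2), -13))) = Mul(-1, Add(15, Mul(-13, -13))) = Mul(-1, Add(15, 169)) = Mul(-1, 184) = -184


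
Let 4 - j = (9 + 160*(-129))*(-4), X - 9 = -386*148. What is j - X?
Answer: -25401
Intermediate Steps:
X = -57119 (X = 9 - 386*148 = 9 - 57128 = -57119)
j = -82520 (j = 4 - (9 + 160*(-129))*(-4) = 4 - (9 - 20640)*(-4) = 4 - (-20631)*(-4) = 4 - 1*82524 = 4 - 82524 = -82520)
j - X = -82520 - 1*(-57119) = -82520 + 57119 = -25401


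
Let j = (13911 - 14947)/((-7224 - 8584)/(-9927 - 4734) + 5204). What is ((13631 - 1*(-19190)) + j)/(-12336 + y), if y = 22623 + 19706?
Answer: 626152385374/572203844609 ≈ 1.0943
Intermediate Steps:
j = -3797199/19077913 (j = -1036/(-15808/(-14661) + 5204) = -1036/(-15808*(-1/14661) + 5204) = -1036/(15808/14661 + 5204) = -1036/76311652/14661 = -1036*14661/76311652 = -3797199/19077913 ≈ -0.19904)
y = 42329
((13631 - 1*(-19190)) + j)/(-12336 + y) = ((13631 - 1*(-19190)) - 3797199/19077913)/(-12336 + 42329) = ((13631 + 19190) - 3797199/19077913)/29993 = (32821 - 3797199/19077913)*(1/29993) = (626152385374/19077913)*(1/29993) = 626152385374/572203844609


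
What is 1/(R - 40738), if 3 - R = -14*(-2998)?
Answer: -1/82707 ≈ -1.2091e-5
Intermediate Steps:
R = -41969 (R = 3 - (-14)*(-2998) = 3 - 1*41972 = 3 - 41972 = -41969)
1/(R - 40738) = 1/(-41969 - 40738) = 1/(-82707) = -1/82707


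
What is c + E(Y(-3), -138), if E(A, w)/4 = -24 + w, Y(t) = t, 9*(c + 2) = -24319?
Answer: -30169/9 ≈ -3352.1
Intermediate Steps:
c = -24337/9 (c = -2 + (⅑)*(-24319) = -2 - 24319/9 = -24337/9 ≈ -2704.1)
E(A, w) = -96 + 4*w (E(A, w) = 4*(-24 + w) = -96 + 4*w)
c + E(Y(-3), -138) = -24337/9 + (-96 + 4*(-138)) = -24337/9 + (-96 - 552) = -24337/9 - 648 = -30169/9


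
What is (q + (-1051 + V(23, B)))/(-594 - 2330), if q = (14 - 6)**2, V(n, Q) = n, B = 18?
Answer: 241/731 ≈ 0.32969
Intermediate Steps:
q = 64 (q = 8**2 = 64)
(q + (-1051 + V(23, B)))/(-594 - 2330) = (64 + (-1051 + 23))/(-594 - 2330) = (64 - 1028)/(-2924) = -964*(-1/2924) = 241/731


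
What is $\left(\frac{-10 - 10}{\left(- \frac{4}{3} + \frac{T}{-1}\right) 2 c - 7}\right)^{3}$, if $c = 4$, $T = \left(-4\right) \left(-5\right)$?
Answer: $\frac{216000}{151419437} \approx 0.0014265$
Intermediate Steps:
$T = 20$
$\left(\frac{-10 - 10}{\left(- \frac{4}{3} + \frac{T}{-1}\right) 2 c - 7}\right)^{3} = \left(\frac{-10 - 10}{\left(- \frac{4}{3} + \frac{20}{-1}\right) 2 \cdot 4 - 7}\right)^{3} = \left(- \frac{20}{\left(\left(-4\right) \frac{1}{3} + 20 \left(-1\right)\right) 2 \cdot 4 + \left(\left(-5 - 4\right) + 2\right)}\right)^{3} = \left(- \frac{20}{\left(- \frac{4}{3} - 20\right) 2 \cdot 4 + \left(-9 + 2\right)}\right)^{3} = \left(- \frac{20}{\left(- \frac{64}{3}\right) 2 \cdot 4 - 7}\right)^{3} = \left(- \frac{20}{\left(- \frac{128}{3}\right) 4 - 7}\right)^{3} = \left(- \frac{20}{- \frac{512}{3} - 7}\right)^{3} = \left(- \frac{20}{- \frac{533}{3}}\right)^{3} = \left(\left(-20\right) \left(- \frac{3}{533}\right)\right)^{3} = \left(\frac{60}{533}\right)^{3} = \frac{216000}{151419437}$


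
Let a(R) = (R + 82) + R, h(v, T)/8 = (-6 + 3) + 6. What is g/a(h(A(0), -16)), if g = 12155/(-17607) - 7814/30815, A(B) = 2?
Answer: -512137423/70532761650 ≈ -0.0072610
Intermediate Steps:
g = -512137423/542559705 (g = 12155*(-1/17607) - 7814*1/30815 = -12155/17607 - 7814/30815 = -512137423/542559705 ≈ -0.94393)
h(v, T) = 24 (h(v, T) = 8*((-6 + 3) + 6) = 8*(-3 + 6) = 8*3 = 24)
a(R) = 82 + 2*R (a(R) = (82 + R) + R = 82 + 2*R)
g/a(h(A(0), -16)) = -512137423/(542559705*(82 + 2*24)) = -512137423/(542559705*(82 + 48)) = -512137423/542559705/130 = -512137423/542559705*1/130 = -512137423/70532761650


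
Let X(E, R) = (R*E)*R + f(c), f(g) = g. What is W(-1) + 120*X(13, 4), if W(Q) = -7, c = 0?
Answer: 24953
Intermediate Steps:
X(E, R) = E*R**2 (X(E, R) = (R*E)*R + 0 = (E*R)*R + 0 = E*R**2 + 0 = E*R**2)
W(-1) + 120*X(13, 4) = -7 + 120*(13*4**2) = -7 + 120*(13*16) = -7 + 120*208 = -7 + 24960 = 24953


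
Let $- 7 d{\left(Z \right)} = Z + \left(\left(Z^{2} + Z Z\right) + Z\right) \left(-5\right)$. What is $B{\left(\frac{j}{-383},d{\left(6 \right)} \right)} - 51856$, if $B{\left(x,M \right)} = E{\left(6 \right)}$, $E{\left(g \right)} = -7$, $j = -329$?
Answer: $-51863$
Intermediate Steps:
$d{\left(Z \right)} = \frac{4 Z}{7} + \frac{10 Z^{2}}{7}$ ($d{\left(Z \right)} = - \frac{Z + \left(\left(Z^{2} + Z Z\right) + Z\right) \left(-5\right)}{7} = - \frac{Z + \left(\left(Z^{2} + Z^{2}\right) + Z\right) \left(-5\right)}{7} = - \frac{Z + \left(2 Z^{2} + Z\right) \left(-5\right)}{7} = - \frac{Z + \left(Z + 2 Z^{2}\right) \left(-5\right)}{7} = - \frac{Z - \left(5 Z + 10 Z^{2}\right)}{7} = - \frac{- 10 Z^{2} - 4 Z}{7} = \frac{4 Z}{7} + \frac{10 Z^{2}}{7}$)
$B{\left(x,M \right)} = -7$
$B{\left(\frac{j}{-383},d{\left(6 \right)} \right)} - 51856 = -7 - 51856 = -51863$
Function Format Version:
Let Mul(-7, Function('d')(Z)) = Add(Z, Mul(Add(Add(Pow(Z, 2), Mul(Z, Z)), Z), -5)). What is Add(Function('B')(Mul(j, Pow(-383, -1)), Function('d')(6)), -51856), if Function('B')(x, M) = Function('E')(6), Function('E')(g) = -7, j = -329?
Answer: -51863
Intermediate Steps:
Function('d')(Z) = Add(Mul(Rational(4, 7), Z), Mul(Rational(10, 7), Pow(Z, 2))) (Function('d')(Z) = Mul(Rational(-1, 7), Add(Z, Mul(Add(Add(Pow(Z, 2), Mul(Z, Z)), Z), -5))) = Mul(Rational(-1, 7), Add(Z, Mul(Add(Add(Pow(Z, 2), Pow(Z, 2)), Z), -5))) = Mul(Rational(-1, 7), Add(Z, Mul(Add(Mul(2, Pow(Z, 2)), Z), -5))) = Mul(Rational(-1, 7), Add(Z, Mul(Add(Z, Mul(2, Pow(Z, 2))), -5))) = Mul(Rational(-1, 7), Add(Z, Add(Mul(-10, Pow(Z, 2)), Mul(-5, Z)))) = Mul(Rational(-1, 7), Add(Mul(-10, Pow(Z, 2)), Mul(-4, Z))) = Add(Mul(Rational(4, 7), Z), Mul(Rational(10, 7), Pow(Z, 2))))
Function('B')(x, M) = -7
Add(Function('B')(Mul(j, Pow(-383, -1)), Function('d')(6)), -51856) = Add(-7, -51856) = -51863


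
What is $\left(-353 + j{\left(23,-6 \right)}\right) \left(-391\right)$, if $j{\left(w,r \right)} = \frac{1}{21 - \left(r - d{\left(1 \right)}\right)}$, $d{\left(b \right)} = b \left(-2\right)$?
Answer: $\frac{3450184}{25} \approx 1.3801 \cdot 10^{5}$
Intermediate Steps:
$d{\left(b \right)} = - 2 b$
$j{\left(w,r \right)} = \frac{1}{19 - r}$ ($j{\left(w,r \right)} = \frac{1}{21 - \left(2 + r\right)} = \frac{1}{19 - r}$)
$\left(-353 + j{\left(23,-6 \right)}\right) \left(-391\right) = \left(-353 - \frac{1}{-19 - 6}\right) \left(-391\right) = \left(-353 - \frac{1}{-25}\right) \left(-391\right) = \left(-353 - - \frac{1}{25}\right) \left(-391\right) = \left(-353 + \frac{1}{25}\right) \left(-391\right) = \left(- \frac{8824}{25}\right) \left(-391\right) = \frac{3450184}{25}$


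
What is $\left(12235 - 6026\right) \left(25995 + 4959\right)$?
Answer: $192193386$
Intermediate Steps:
$\left(12235 - 6026\right) \left(25995 + 4959\right) = \left(12235 - 6026\right) 30954 = 6209 \cdot 30954 = 192193386$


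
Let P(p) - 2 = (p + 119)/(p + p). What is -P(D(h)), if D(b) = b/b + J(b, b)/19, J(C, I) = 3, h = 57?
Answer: -2371/44 ≈ -53.886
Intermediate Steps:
D(b) = 22/19 (D(b) = b/b + 3/19 = 1 + 3*(1/19) = 1 + 3/19 = 22/19)
P(p) = 2 + (119 + p)/(2*p) (P(p) = 2 + (p + 119)/(p + p) = 2 + (119 + p)/((2*p)) = 2 + (119 + p)*(1/(2*p)) = 2 + (119 + p)/(2*p))
-P(D(h)) = -(119 + 5*(22/19))/(2*22/19) = -19*(119 + 110/19)/(2*22) = -19*2371/(2*22*19) = -1*2371/44 = -2371/44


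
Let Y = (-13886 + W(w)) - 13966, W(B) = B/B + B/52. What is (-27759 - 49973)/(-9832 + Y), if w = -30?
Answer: 2021032/979773 ≈ 2.0628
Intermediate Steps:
W(B) = 1 + B/52 (W(B) = 1 + B*(1/52) = 1 + B/52)
Y = -724141/26 (Y = (-13886 + (1 + (1/52)*(-30))) - 13966 = (-13886 + (1 - 15/26)) - 13966 = (-13886 + 11/26) - 13966 = -361025/26 - 13966 = -724141/26 ≈ -27852.)
(-27759 - 49973)/(-9832 + Y) = (-27759 - 49973)/(-9832 - 724141/26) = -77732/(-979773/26) = -77732*(-26/979773) = 2021032/979773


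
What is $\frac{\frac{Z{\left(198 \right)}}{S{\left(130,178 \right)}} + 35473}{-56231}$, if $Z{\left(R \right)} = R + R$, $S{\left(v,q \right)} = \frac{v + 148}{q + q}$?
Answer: $- \frac{18055}{28217} \approx -0.63986$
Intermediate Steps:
$S{\left(v,q \right)} = \frac{148 + v}{2 q}$
$Z{\left(R \right)} = 2 R$
$\frac{\frac{Z{\left(198 \right)}}{S{\left(130,178 \right)}} + 35473}{-56231} = \frac{\frac{2 \cdot 198}{\frac{1}{2} \cdot \frac{1}{178} \left(148 + 130\right)} + 35473}{-56231} = \left(\frac{396}{\frac{1}{2} \cdot \frac{1}{178} \cdot 278} + 35473\right) \left(- \frac{1}{56231}\right) = \left(\frac{396}{\frac{139}{178}} + 35473\right) \left(- \frac{1}{56231}\right) = \left(396 \cdot \frac{178}{139} + 35473\right) \left(- \frac{1}{56231}\right) = \left(\frac{70488}{139} + 35473\right) \left(- \frac{1}{56231}\right) = \frac{5001235}{139} \left(- \frac{1}{56231}\right) = - \frac{18055}{28217}$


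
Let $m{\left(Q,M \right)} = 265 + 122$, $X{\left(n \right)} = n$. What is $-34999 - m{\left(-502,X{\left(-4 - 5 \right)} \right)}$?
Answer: $-35386$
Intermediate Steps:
$m{\left(Q,M \right)} = 387$
$-34999 - m{\left(-502,X{\left(-4 - 5 \right)} \right)} = -34999 - 387 = -35386$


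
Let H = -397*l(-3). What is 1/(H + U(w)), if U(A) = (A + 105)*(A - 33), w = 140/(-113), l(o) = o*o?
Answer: -12769/90987662 ≈ -0.00014034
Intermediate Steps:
l(o) = o**2
H = -3573 (H = -397*(-3)**2 = -397*9 = -3573)
w = -140/113 (w = 140*(-1/113) = -140/113 ≈ -1.2389)
U(A) = (-33 + A)*(105 + A) (U(A) = (105 + A)*(-33 + A) = (-33 + A)*(105 + A))
1/(H + U(w)) = 1/(-3573 + (-3465 + (-140/113)**2 + 72*(-140/113))) = 1/(-3573 + (-3465 + 19600/12769 - 10080/113)) = 1/(-3573 - 45364025/12769) = 1/(-90987662/12769) = -12769/90987662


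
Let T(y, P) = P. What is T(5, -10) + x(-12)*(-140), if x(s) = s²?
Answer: -20170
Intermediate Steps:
T(5, -10) + x(-12)*(-140) = -10 + (-12)²*(-140) = -10 + 144*(-140) = -10 - 20160 = -20170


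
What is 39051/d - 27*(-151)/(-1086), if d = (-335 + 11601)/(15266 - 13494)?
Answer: 12517250085/2039146 ≈ 6138.5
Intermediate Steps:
d = 5633/886 (d = 11266/1772 = 11266*(1/1772) = 5633/886 ≈ 6.3578)
39051/d - 27*(-151)/(-1086) = 39051/(5633/886) - 27*(-151)/(-1086) = 39051*(886/5633) + 4077*(-1/1086) = 34599186/5633 - 1359/362 = 12517250085/2039146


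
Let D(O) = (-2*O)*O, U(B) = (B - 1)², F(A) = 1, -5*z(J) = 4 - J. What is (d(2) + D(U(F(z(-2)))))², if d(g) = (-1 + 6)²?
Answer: 625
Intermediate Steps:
d(g) = 25 (d(g) = 5² = 25)
z(J) = -⅘ + J/5 (z(J) = -(4 - J)/5 = -⅘ + J/5)
U(B) = (-1 + B)²
D(O) = -2*O²
(d(2) + D(U(F(z(-2)))))² = (25 - 2*(-1 + 1)⁴)² = (25 - 2*(0²)²)² = (25 - 2*0²)² = (25 - 2*0)² = (25 + 0)² = 25² = 625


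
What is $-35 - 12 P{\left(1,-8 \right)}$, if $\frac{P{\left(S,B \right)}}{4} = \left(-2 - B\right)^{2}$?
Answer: $-1763$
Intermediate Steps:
$P{\left(S,B \right)} = 4 \left(-2 - B\right)^{2}$
$-35 - 12 P{\left(1,-8 \right)} = -35 - 12 \cdot 4 \left(2 - 8\right)^{2} = -35 - 12 \cdot 4 \left(-6\right)^{2} = -35 - 12 \cdot 4 \cdot 36 = -35 - 1728 = -1763$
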